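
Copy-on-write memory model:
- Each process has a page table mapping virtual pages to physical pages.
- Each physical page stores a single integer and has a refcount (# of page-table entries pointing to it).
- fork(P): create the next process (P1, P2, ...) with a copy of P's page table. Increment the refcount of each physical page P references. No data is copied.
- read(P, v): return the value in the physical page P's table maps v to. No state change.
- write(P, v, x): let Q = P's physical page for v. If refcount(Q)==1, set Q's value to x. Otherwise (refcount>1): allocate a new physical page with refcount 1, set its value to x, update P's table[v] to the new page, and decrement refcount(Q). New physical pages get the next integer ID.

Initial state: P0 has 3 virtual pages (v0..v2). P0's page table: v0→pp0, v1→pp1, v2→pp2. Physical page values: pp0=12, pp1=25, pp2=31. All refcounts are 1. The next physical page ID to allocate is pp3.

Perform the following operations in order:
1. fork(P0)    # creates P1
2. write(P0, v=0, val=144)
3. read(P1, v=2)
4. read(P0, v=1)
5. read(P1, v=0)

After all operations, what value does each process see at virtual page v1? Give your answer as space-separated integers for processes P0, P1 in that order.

Answer: 25 25

Derivation:
Op 1: fork(P0) -> P1. 3 ppages; refcounts: pp0:2 pp1:2 pp2:2
Op 2: write(P0, v0, 144). refcount(pp0)=2>1 -> COPY to pp3. 4 ppages; refcounts: pp0:1 pp1:2 pp2:2 pp3:1
Op 3: read(P1, v2) -> 31. No state change.
Op 4: read(P0, v1) -> 25. No state change.
Op 5: read(P1, v0) -> 12. No state change.
P0: v1 -> pp1 = 25
P1: v1 -> pp1 = 25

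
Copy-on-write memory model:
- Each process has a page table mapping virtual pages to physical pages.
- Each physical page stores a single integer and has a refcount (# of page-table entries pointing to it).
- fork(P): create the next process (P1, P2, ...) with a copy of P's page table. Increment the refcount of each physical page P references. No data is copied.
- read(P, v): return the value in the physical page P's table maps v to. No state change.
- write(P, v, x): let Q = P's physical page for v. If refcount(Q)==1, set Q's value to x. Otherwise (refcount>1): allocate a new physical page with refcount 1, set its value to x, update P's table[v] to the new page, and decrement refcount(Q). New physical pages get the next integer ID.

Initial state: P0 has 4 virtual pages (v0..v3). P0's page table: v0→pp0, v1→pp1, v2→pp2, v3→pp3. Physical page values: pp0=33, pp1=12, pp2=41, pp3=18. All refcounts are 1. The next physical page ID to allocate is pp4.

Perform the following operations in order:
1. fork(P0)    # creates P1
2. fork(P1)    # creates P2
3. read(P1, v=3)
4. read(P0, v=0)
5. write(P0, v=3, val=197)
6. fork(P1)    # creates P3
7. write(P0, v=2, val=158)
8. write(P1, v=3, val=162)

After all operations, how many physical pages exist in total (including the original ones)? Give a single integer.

Op 1: fork(P0) -> P1. 4 ppages; refcounts: pp0:2 pp1:2 pp2:2 pp3:2
Op 2: fork(P1) -> P2. 4 ppages; refcounts: pp0:3 pp1:3 pp2:3 pp3:3
Op 3: read(P1, v3) -> 18. No state change.
Op 4: read(P0, v0) -> 33. No state change.
Op 5: write(P0, v3, 197). refcount(pp3)=3>1 -> COPY to pp4. 5 ppages; refcounts: pp0:3 pp1:3 pp2:3 pp3:2 pp4:1
Op 6: fork(P1) -> P3. 5 ppages; refcounts: pp0:4 pp1:4 pp2:4 pp3:3 pp4:1
Op 7: write(P0, v2, 158). refcount(pp2)=4>1 -> COPY to pp5. 6 ppages; refcounts: pp0:4 pp1:4 pp2:3 pp3:3 pp4:1 pp5:1
Op 8: write(P1, v3, 162). refcount(pp3)=3>1 -> COPY to pp6. 7 ppages; refcounts: pp0:4 pp1:4 pp2:3 pp3:2 pp4:1 pp5:1 pp6:1

Answer: 7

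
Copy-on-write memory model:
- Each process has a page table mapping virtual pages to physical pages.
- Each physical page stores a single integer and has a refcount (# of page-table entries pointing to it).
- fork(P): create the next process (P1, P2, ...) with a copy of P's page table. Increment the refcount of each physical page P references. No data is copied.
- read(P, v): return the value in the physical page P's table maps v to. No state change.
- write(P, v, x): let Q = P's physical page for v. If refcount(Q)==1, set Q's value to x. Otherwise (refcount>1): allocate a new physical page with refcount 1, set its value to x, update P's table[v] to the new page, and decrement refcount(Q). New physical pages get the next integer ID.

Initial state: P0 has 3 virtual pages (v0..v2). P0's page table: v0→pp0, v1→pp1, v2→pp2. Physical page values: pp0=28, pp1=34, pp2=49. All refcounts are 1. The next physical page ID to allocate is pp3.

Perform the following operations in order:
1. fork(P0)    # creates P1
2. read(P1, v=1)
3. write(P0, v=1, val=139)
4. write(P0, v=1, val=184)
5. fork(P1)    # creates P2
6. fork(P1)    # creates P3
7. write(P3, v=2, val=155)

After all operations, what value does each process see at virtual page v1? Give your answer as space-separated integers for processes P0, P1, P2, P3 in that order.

Op 1: fork(P0) -> P1. 3 ppages; refcounts: pp0:2 pp1:2 pp2:2
Op 2: read(P1, v1) -> 34. No state change.
Op 3: write(P0, v1, 139). refcount(pp1)=2>1 -> COPY to pp3. 4 ppages; refcounts: pp0:2 pp1:1 pp2:2 pp3:1
Op 4: write(P0, v1, 184). refcount(pp3)=1 -> write in place. 4 ppages; refcounts: pp0:2 pp1:1 pp2:2 pp3:1
Op 5: fork(P1) -> P2. 4 ppages; refcounts: pp0:3 pp1:2 pp2:3 pp3:1
Op 6: fork(P1) -> P3. 4 ppages; refcounts: pp0:4 pp1:3 pp2:4 pp3:1
Op 7: write(P3, v2, 155). refcount(pp2)=4>1 -> COPY to pp4. 5 ppages; refcounts: pp0:4 pp1:3 pp2:3 pp3:1 pp4:1
P0: v1 -> pp3 = 184
P1: v1 -> pp1 = 34
P2: v1 -> pp1 = 34
P3: v1 -> pp1 = 34

Answer: 184 34 34 34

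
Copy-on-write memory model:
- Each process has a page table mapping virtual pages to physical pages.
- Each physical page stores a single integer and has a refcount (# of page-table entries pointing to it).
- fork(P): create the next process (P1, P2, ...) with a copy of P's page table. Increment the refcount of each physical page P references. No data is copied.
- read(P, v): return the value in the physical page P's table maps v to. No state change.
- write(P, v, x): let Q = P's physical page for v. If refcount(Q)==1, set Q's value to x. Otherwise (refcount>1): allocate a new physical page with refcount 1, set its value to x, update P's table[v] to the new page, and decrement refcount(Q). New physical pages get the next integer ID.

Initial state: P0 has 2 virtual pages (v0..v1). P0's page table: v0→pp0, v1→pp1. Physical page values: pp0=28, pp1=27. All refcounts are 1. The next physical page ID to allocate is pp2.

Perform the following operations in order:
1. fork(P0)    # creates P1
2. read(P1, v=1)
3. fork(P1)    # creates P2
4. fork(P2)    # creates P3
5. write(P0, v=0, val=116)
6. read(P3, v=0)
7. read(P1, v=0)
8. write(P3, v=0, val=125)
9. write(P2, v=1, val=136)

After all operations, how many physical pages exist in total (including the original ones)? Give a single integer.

Op 1: fork(P0) -> P1. 2 ppages; refcounts: pp0:2 pp1:2
Op 2: read(P1, v1) -> 27. No state change.
Op 3: fork(P1) -> P2. 2 ppages; refcounts: pp0:3 pp1:3
Op 4: fork(P2) -> P3. 2 ppages; refcounts: pp0:4 pp1:4
Op 5: write(P0, v0, 116). refcount(pp0)=4>1 -> COPY to pp2. 3 ppages; refcounts: pp0:3 pp1:4 pp2:1
Op 6: read(P3, v0) -> 28. No state change.
Op 7: read(P1, v0) -> 28. No state change.
Op 8: write(P3, v0, 125). refcount(pp0)=3>1 -> COPY to pp3. 4 ppages; refcounts: pp0:2 pp1:4 pp2:1 pp3:1
Op 9: write(P2, v1, 136). refcount(pp1)=4>1 -> COPY to pp4. 5 ppages; refcounts: pp0:2 pp1:3 pp2:1 pp3:1 pp4:1

Answer: 5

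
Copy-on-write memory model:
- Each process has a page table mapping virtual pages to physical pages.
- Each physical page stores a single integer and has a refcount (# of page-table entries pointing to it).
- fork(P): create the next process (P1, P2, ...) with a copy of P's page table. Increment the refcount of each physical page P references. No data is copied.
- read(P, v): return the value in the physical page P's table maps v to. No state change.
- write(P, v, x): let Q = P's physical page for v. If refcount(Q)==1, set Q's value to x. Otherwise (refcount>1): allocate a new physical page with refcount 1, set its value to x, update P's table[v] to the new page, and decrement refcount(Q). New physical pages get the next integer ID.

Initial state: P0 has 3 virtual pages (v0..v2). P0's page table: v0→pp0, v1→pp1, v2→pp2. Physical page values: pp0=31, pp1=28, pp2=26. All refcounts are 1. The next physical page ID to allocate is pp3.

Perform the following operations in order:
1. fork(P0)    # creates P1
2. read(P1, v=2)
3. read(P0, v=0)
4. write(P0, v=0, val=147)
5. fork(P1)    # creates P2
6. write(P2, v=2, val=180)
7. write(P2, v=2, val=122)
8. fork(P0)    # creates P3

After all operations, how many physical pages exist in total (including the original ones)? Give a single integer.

Op 1: fork(P0) -> P1. 3 ppages; refcounts: pp0:2 pp1:2 pp2:2
Op 2: read(P1, v2) -> 26. No state change.
Op 3: read(P0, v0) -> 31. No state change.
Op 4: write(P0, v0, 147). refcount(pp0)=2>1 -> COPY to pp3. 4 ppages; refcounts: pp0:1 pp1:2 pp2:2 pp3:1
Op 5: fork(P1) -> P2. 4 ppages; refcounts: pp0:2 pp1:3 pp2:3 pp3:1
Op 6: write(P2, v2, 180). refcount(pp2)=3>1 -> COPY to pp4. 5 ppages; refcounts: pp0:2 pp1:3 pp2:2 pp3:1 pp4:1
Op 7: write(P2, v2, 122). refcount(pp4)=1 -> write in place. 5 ppages; refcounts: pp0:2 pp1:3 pp2:2 pp3:1 pp4:1
Op 8: fork(P0) -> P3. 5 ppages; refcounts: pp0:2 pp1:4 pp2:3 pp3:2 pp4:1

Answer: 5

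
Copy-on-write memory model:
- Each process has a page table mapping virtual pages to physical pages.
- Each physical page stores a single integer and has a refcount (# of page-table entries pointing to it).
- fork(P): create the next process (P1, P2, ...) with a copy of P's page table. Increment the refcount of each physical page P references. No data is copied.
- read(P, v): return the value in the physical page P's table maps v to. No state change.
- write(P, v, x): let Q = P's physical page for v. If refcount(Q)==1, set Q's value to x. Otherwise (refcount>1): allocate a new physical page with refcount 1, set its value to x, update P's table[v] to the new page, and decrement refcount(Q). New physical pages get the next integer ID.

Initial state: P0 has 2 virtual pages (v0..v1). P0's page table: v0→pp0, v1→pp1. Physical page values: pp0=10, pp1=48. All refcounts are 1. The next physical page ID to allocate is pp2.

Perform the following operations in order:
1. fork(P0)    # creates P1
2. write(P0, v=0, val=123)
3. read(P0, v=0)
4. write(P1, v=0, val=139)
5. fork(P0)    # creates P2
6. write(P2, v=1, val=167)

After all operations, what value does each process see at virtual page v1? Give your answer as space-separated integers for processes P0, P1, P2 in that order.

Answer: 48 48 167

Derivation:
Op 1: fork(P0) -> P1. 2 ppages; refcounts: pp0:2 pp1:2
Op 2: write(P0, v0, 123). refcount(pp0)=2>1 -> COPY to pp2. 3 ppages; refcounts: pp0:1 pp1:2 pp2:1
Op 3: read(P0, v0) -> 123. No state change.
Op 4: write(P1, v0, 139). refcount(pp0)=1 -> write in place. 3 ppages; refcounts: pp0:1 pp1:2 pp2:1
Op 5: fork(P0) -> P2. 3 ppages; refcounts: pp0:1 pp1:3 pp2:2
Op 6: write(P2, v1, 167). refcount(pp1)=3>1 -> COPY to pp3. 4 ppages; refcounts: pp0:1 pp1:2 pp2:2 pp3:1
P0: v1 -> pp1 = 48
P1: v1 -> pp1 = 48
P2: v1 -> pp3 = 167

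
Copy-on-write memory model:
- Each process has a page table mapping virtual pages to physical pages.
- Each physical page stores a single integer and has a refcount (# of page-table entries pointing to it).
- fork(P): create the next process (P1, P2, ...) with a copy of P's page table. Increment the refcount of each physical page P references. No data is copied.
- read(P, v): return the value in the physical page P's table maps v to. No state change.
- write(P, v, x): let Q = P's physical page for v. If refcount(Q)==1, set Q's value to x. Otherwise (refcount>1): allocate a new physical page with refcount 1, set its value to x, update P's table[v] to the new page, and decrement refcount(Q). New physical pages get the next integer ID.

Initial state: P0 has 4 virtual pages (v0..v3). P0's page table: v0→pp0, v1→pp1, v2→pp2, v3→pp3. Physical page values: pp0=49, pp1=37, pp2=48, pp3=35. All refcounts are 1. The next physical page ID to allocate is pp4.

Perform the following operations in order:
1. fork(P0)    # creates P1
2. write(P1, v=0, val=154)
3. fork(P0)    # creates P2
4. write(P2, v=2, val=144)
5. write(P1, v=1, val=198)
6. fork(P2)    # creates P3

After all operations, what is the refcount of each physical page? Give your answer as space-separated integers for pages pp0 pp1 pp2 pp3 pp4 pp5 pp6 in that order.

Answer: 3 3 2 4 1 2 1

Derivation:
Op 1: fork(P0) -> P1. 4 ppages; refcounts: pp0:2 pp1:2 pp2:2 pp3:2
Op 2: write(P1, v0, 154). refcount(pp0)=2>1 -> COPY to pp4. 5 ppages; refcounts: pp0:1 pp1:2 pp2:2 pp3:2 pp4:1
Op 3: fork(P0) -> P2. 5 ppages; refcounts: pp0:2 pp1:3 pp2:3 pp3:3 pp4:1
Op 4: write(P2, v2, 144). refcount(pp2)=3>1 -> COPY to pp5. 6 ppages; refcounts: pp0:2 pp1:3 pp2:2 pp3:3 pp4:1 pp5:1
Op 5: write(P1, v1, 198). refcount(pp1)=3>1 -> COPY to pp6. 7 ppages; refcounts: pp0:2 pp1:2 pp2:2 pp3:3 pp4:1 pp5:1 pp6:1
Op 6: fork(P2) -> P3. 7 ppages; refcounts: pp0:3 pp1:3 pp2:2 pp3:4 pp4:1 pp5:2 pp6:1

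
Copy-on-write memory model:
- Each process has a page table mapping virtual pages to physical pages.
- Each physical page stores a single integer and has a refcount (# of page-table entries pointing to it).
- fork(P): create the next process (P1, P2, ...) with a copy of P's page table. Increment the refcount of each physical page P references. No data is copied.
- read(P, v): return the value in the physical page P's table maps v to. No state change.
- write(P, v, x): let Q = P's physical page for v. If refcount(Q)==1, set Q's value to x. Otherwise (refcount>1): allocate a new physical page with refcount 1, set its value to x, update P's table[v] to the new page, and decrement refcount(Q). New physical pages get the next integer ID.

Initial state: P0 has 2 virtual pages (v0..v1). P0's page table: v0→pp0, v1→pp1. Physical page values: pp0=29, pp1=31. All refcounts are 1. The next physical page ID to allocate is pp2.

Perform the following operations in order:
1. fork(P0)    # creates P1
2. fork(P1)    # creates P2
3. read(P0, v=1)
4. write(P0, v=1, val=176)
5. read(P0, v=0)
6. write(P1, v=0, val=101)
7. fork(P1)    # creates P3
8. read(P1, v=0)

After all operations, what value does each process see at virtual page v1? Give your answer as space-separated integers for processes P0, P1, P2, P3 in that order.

Op 1: fork(P0) -> P1. 2 ppages; refcounts: pp0:2 pp1:2
Op 2: fork(P1) -> P2. 2 ppages; refcounts: pp0:3 pp1:3
Op 3: read(P0, v1) -> 31. No state change.
Op 4: write(P0, v1, 176). refcount(pp1)=3>1 -> COPY to pp2. 3 ppages; refcounts: pp0:3 pp1:2 pp2:1
Op 5: read(P0, v0) -> 29. No state change.
Op 6: write(P1, v0, 101). refcount(pp0)=3>1 -> COPY to pp3. 4 ppages; refcounts: pp0:2 pp1:2 pp2:1 pp3:1
Op 7: fork(P1) -> P3. 4 ppages; refcounts: pp0:2 pp1:3 pp2:1 pp3:2
Op 8: read(P1, v0) -> 101. No state change.
P0: v1 -> pp2 = 176
P1: v1 -> pp1 = 31
P2: v1 -> pp1 = 31
P3: v1 -> pp1 = 31

Answer: 176 31 31 31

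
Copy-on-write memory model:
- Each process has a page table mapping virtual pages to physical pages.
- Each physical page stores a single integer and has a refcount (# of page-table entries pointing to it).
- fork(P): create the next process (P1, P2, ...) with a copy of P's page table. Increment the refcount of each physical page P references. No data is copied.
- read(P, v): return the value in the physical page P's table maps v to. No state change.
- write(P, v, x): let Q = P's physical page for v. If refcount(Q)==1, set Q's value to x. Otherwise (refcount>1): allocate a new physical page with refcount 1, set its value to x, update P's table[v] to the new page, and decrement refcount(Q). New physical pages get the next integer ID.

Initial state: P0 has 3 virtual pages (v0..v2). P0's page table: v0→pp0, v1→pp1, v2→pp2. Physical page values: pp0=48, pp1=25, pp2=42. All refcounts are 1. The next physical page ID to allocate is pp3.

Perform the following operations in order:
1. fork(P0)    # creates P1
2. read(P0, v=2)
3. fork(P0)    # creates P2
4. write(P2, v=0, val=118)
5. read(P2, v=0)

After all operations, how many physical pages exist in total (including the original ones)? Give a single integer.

Answer: 4

Derivation:
Op 1: fork(P0) -> P1. 3 ppages; refcounts: pp0:2 pp1:2 pp2:2
Op 2: read(P0, v2) -> 42. No state change.
Op 3: fork(P0) -> P2. 3 ppages; refcounts: pp0:3 pp1:3 pp2:3
Op 4: write(P2, v0, 118). refcount(pp0)=3>1 -> COPY to pp3. 4 ppages; refcounts: pp0:2 pp1:3 pp2:3 pp3:1
Op 5: read(P2, v0) -> 118. No state change.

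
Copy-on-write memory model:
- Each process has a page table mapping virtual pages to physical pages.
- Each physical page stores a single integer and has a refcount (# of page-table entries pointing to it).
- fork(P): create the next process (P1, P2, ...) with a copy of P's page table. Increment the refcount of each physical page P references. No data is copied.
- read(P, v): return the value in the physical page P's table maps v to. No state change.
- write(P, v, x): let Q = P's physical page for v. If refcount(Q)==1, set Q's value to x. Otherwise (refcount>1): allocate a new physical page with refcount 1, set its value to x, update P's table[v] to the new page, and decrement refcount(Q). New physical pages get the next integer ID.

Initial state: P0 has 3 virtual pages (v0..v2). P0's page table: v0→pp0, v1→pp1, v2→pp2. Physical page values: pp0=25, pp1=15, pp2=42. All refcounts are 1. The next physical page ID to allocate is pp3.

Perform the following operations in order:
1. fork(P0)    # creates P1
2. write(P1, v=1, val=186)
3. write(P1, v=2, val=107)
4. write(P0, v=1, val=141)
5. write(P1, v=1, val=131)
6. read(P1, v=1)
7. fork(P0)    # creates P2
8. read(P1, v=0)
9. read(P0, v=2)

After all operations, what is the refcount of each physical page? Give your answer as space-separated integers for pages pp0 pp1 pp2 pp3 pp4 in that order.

Answer: 3 2 2 1 1

Derivation:
Op 1: fork(P0) -> P1. 3 ppages; refcounts: pp0:2 pp1:2 pp2:2
Op 2: write(P1, v1, 186). refcount(pp1)=2>1 -> COPY to pp3. 4 ppages; refcounts: pp0:2 pp1:1 pp2:2 pp3:1
Op 3: write(P1, v2, 107). refcount(pp2)=2>1 -> COPY to pp4. 5 ppages; refcounts: pp0:2 pp1:1 pp2:1 pp3:1 pp4:1
Op 4: write(P0, v1, 141). refcount(pp1)=1 -> write in place. 5 ppages; refcounts: pp0:2 pp1:1 pp2:1 pp3:1 pp4:1
Op 5: write(P1, v1, 131). refcount(pp3)=1 -> write in place. 5 ppages; refcounts: pp0:2 pp1:1 pp2:1 pp3:1 pp4:1
Op 6: read(P1, v1) -> 131. No state change.
Op 7: fork(P0) -> P2. 5 ppages; refcounts: pp0:3 pp1:2 pp2:2 pp3:1 pp4:1
Op 8: read(P1, v0) -> 25. No state change.
Op 9: read(P0, v2) -> 42. No state change.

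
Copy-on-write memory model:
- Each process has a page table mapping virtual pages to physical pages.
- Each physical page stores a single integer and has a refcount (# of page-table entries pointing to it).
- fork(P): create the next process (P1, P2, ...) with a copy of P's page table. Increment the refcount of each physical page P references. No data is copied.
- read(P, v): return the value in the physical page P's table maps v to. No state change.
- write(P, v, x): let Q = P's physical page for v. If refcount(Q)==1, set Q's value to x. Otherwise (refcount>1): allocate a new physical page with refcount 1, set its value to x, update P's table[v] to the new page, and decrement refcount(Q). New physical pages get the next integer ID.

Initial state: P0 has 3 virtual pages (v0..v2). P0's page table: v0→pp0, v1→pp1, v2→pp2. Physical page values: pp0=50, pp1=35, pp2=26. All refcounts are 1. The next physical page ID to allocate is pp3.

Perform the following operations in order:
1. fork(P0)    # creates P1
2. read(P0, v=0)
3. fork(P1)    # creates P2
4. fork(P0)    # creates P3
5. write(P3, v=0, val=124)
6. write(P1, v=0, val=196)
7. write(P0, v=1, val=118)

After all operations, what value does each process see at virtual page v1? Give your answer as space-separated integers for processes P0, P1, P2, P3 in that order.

Op 1: fork(P0) -> P1. 3 ppages; refcounts: pp0:2 pp1:2 pp2:2
Op 2: read(P0, v0) -> 50. No state change.
Op 3: fork(P1) -> P2. 3 ppages; refcounts: pp0:3 pp1:3 pp2:3
Op 4: fork(P0) -> P3. 3 ppages; refcounts: pp0:4 pp1:4 pp2:4
Op 5: write(P3, v0, 124). refcount(pp0)=4>1 -> COPY to pp3. 4 ppages; refcounts: pp0:3 pp1:4 pp2:4 pp3:1
Op 6: write(P1, v0, 196). refcount(pp0)=3>1 -> COPY to pp4. 5 ppages; refcounts: pp0:2 pp1:4 pp2:4 pp3:1 pp4:1
Op 7: write(P0, v1, 118). refcount(pp1)=4>1 -> COPY to pp5. 6 ppages; refcounts: pp0:2 pp1:3 pp2:4 pp3:1 pp4:1 pp5:1
P0: v1 -> pp5 = 118
P1: v1 -> pp1 = 35
P2: v1 -> pp1 = 35
P3: v1 -> pp1 = 35

Answer: 118 35 35 35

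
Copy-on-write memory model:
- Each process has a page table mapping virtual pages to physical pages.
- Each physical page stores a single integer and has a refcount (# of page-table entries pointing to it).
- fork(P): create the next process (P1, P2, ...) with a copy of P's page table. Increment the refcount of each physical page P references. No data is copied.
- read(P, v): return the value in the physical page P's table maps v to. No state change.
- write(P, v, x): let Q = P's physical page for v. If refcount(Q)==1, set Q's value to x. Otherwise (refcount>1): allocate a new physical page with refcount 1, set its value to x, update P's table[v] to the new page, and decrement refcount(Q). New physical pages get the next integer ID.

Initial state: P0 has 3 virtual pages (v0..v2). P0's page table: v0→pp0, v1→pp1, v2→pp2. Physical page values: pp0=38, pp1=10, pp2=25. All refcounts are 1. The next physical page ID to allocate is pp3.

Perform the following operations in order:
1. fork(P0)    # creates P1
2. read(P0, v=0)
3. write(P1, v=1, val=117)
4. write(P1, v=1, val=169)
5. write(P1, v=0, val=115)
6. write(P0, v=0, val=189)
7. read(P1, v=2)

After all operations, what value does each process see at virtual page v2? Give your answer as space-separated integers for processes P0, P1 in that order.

Op 1: fork(P0) -> P1. 3 ppages; refcounts: pp0:2 pp1:2 pp2:2
Op 2: read(P0, v0) -> 38. No state change.
Op 3: write(P1, v1, 117). refcount(pp1)=2>1 -> COPY to pp3. 4 ppages; refcounts: pp0:2 pp1:1 pp2:2 pp3:1
Op 4: write(P1, v1, 169). refcount(pp3)=1 -> write in place. 4 ppages; refcounts: pp0:2 pp1:1 pp2:2 pp3:1
Op 5: write(P1, v0, 115). refcount(pp0)=2>1 -> COPY to pp4. 5 ppages; refcounts: pp0:1 pp1:1 pp2:2 pp3:1 pp4:1
Op 6: write(P0, v0, 189). refcount(pp0)=1 -> write in place. 5 ppages; refcounts: pp0:1 pp1:1 pp2:2 pp3:1 pp4:1
Op 7: read(P1, v2) -> 25. No state change.
P0: v2 -> pp2 = 25
P1: v2 -> pp2 = 25

Answer: 25 25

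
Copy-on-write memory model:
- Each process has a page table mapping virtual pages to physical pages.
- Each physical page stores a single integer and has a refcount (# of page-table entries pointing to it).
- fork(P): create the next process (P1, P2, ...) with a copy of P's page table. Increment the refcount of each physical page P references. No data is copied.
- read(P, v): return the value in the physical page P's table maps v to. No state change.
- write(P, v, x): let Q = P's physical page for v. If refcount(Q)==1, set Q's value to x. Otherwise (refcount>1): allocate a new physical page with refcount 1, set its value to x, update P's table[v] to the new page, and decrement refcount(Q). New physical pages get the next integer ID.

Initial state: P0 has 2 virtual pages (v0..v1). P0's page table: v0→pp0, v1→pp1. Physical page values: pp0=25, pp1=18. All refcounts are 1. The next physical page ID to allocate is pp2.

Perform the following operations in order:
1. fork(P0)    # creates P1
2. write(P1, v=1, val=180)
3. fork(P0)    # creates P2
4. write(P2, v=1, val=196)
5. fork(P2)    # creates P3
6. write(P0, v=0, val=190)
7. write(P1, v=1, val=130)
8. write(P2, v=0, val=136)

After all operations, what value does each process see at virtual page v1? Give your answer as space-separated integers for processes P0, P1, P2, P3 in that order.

Op 1: fork(P0) -> P1. 2 ppages; refcounts: pp0:2 pp1:2
Op 2: write(P1, v1, 180). refcount(pp1)=2>1 -> COPY to pp2. 3 ppages; refcounts: pp0:2 pp1:1 pp2:1
Op 3: fork(P0) -> P2. 3 ppages; refcounts: pp0:3 pp1:2 pp2:1
Op 4: write(P2, v1, 196). refcount(pp1)=2>1 -> COPY to pp3. 4 ppages; refcounts: pp0:3 pp1:1 pp2:1 pp3:1
Op 5: fork(P2) -> P3. 4 ppages; refcounts: pp0:4 pp1:1 pp2:1 pp3:2
Op 6: write(P0, v0, 190). refcount(pp0)=4>1 -> COPY to pp4. 5 ppages; refcounts: pp0:3 pp1:1 pp2:1 pp3:2 pp4:1
Op 7: write(P1, v1, 130). refcount(pp2)=1 -> write in place. 5 ppages; refcounts: pp0:3 pp1:1 pp2:1 pp3:2 pp4:1
Op 8: write(P2, v0, 136). refcount(pp0)=3>1 -> COPY to pp5. 6 ppages; refcounts: pp0:2 pp1:1 pp2:1 pp3:2 pp4:1 pp5:1
P0: v1 -> pp1 = 18
P1: v1 -> pp2 = 130
P2: v1 -> pp3 = 196
P3: v1 -> pp3 = 196

Answer: 18 130 196 196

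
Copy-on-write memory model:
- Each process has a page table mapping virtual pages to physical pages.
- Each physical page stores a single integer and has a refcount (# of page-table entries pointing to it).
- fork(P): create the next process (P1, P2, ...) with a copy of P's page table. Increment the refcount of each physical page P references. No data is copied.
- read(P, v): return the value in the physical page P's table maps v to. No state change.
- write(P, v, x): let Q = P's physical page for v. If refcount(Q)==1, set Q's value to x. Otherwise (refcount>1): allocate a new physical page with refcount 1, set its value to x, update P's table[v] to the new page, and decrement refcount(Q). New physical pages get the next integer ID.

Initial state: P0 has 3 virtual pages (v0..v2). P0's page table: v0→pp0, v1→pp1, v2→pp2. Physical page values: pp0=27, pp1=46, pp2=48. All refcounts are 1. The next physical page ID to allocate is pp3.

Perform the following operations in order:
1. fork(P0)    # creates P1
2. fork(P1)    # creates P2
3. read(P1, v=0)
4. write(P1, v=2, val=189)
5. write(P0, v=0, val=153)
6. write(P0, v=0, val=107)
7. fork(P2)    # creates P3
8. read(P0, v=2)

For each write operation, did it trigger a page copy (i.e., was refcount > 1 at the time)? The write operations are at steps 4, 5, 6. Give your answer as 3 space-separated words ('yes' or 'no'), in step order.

Op 1: fork(P0) -> P1. 3 ppages; refcounts: pp0:2 pp1:2 pp2:2
Op 2: fork(P1) -> P2. 3 ppages; refcounts: pp0:3 pp1:3 pp2:3
Op 3: read(P1, v0) -> 27. No state change.
Op 4: write(P1, v2, 189). refcount(pp2)=3>1 -> COPY to pp3. 4 ppages; refcounts: pp0:3 pp1:3 pp2:2 pp3:1
Op 5: write(P0, v0, 153). refcount(pp0)=3>1 -> COPY to pp4. 5 ppages; refcounts: pp0:2 pp1:3 pp2:2 pp3:1 pp4:1
Op 6: write(P0, v0, 107). refcount(pp4)=1 -> write in place. 5 ppages; refcounts: pp0:2 pp1:3 pp2:2 pp3:1 pp4:1
Op 7: fork(P2) -> P3. 5 ppages; refcounts: pp0:3 pp1:4 pp2:3 pp3:1 pp4:1
Op 8: read(P0, v2) -> 48. No state change.

yes yes no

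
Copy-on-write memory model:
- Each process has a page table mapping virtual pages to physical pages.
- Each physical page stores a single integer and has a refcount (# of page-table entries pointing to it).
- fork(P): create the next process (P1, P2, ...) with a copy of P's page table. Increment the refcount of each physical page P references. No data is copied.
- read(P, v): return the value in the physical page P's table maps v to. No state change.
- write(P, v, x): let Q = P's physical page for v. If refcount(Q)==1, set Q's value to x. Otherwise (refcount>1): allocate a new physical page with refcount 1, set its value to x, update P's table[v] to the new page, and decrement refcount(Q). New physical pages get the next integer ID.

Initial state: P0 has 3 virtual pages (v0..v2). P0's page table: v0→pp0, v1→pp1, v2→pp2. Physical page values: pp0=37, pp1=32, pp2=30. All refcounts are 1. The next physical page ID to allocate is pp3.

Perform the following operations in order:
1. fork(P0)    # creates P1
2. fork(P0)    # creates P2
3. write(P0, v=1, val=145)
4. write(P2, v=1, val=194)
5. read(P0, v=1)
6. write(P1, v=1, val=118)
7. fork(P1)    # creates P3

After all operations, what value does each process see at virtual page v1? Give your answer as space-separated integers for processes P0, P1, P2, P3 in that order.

Op 1: fork(P0) -> P1. 3 ppages; refcounts: pp0:2 pp1:2 pp2:2
Op 2: fork(P0) -> P2. 3 ppages; refcounts: pp0:3 pp1:3 pp2:3
Op 3: write(P0, v1, 145). refcount(pp1)=3>1 -> COPY to pp3. 4 ppages; refcounts: pp0:3 pp1:2 pp2:3 pp3:1
Op 4: write(P2, v1, 194). refcount(pp1)=2>1 -> COPY to pp4. 5 ppages; refcounts: pp0:3 pp1:1 pp2:3 pp3:1 pp4:1
Op 5: read(P0, v1) -> 145. No state change.
Op 6: write(P1, v1, 118). refcount(pp1)=1 -> write in place. 5 ppages; refcounts: pp0:3 pp1:1 pp2:3 pp3:1 pp4:1
Op 7: fork(P1) -> P3. 5 ppages; refcounts: pp0:4 pp1:2 pp2:4 pp3:1 pp4:1
P0: v1 -> pp3 = 145
P1: v1 -> pp1 = 118
P2: v1 -> pp4 = 194
P3: v1 -> pp1 = 118

Answer: 145 118 194 118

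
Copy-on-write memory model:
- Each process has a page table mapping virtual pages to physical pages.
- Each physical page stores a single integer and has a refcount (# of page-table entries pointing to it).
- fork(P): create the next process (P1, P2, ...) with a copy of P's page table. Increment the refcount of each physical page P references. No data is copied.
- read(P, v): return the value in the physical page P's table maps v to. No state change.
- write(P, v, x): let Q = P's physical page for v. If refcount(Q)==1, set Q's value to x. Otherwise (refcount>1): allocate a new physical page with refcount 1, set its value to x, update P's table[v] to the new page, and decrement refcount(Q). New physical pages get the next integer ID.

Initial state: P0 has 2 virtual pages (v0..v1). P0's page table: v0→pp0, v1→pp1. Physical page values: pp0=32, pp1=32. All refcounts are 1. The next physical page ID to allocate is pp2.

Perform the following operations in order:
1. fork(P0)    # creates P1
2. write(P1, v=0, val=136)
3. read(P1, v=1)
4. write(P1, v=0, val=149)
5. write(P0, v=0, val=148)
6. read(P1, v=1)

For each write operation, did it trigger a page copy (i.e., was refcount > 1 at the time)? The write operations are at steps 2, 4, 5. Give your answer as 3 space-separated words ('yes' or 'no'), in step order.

Op 1: fork(P0) -> P1. 2 ppages; refcounts: pp0:2 pp1:2
Op 2: write(P1, v0, 136). refcount(pp0)=2>1 -> COPY to pp2. 3 ppages; refcounts: pp0:1 pp1:2 pp2:1
Op 3: read(P1, v1) -> 32. No state change.
Op 4: write(P1, v0, 149). refcount(pp2)=1 -> write in place. 3 ppages; refcounts: pp0:1 pp1:2 pp2:1
Op 5: write(P0, v0, 148). refcount(pp0)=1 -> write in place. 3 ppages; refcounts: pp0:1 pp1:2 pp2:1
Op 6: read(P1, v1) -> 32. No state change.

yes no no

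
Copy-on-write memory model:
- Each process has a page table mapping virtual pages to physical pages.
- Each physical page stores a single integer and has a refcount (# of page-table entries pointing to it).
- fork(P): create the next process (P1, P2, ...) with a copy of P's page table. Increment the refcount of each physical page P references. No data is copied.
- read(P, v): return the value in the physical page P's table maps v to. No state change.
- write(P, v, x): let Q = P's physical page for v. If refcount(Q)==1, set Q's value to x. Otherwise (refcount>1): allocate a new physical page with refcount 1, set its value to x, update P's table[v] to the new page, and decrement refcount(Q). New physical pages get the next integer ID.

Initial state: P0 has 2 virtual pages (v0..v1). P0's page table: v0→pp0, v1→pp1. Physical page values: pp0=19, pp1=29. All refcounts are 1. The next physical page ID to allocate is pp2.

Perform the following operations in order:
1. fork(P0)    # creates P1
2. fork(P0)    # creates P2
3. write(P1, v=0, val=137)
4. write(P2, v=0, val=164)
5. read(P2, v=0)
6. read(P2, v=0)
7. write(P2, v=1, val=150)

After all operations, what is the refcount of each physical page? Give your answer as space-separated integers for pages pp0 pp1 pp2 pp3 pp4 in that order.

Answer: 1 2 1 1 1

Derivation:
Op 1: fork(P0) -> P1. 2 ppages; refcounts: pp0:2 pp1:2
Op 2: fork(P0) -> P2. 2 ppages; refcounts: pp0:3 pp1:3
Op 3: write(P1, v0, 137). refcount(pp0)=3>1 -> COPY to pp2. 3 ppages; refcounts: pp0:2 pp1:3 pp2:1
Op 4: write(P2, v0, 164). refcount(pp0)=2>1 -> COPY to pp3. 4 ppages; refcounts: pp0:1 pp1:3 pp2:1 pp3:1
Op 5: read(P2, v0) -> 164. No state change.
Op 6: read(P2, v0) -> 164. No state change.
Op 7: write(P2, v1, 150). refcount(pp1)=3>1 -> COPY to pp4. 5 ppages; refcounts: pp0:1 pp1:2 pp2:1 pp3:1 pp4:1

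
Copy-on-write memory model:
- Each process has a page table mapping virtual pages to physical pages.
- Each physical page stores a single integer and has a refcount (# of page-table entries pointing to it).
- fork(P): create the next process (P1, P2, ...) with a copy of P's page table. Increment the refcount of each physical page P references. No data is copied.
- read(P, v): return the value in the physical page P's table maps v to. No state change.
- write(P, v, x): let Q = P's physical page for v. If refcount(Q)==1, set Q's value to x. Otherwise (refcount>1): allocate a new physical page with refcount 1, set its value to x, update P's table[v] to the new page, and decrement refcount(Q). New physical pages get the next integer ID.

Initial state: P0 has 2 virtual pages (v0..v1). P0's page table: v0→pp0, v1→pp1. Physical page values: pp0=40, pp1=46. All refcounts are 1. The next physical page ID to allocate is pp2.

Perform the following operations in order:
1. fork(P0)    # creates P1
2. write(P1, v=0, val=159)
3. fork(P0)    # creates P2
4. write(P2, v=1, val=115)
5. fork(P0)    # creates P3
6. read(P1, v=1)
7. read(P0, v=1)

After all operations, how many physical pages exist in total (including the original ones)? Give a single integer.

Op 1: fork(P0) -> P1. 2 ppages; refcounts: pp0:2 pp1:2
Op 2: write(P1, v0, 159). refcount(pp0)=2>1 -> COPY to pp2. 3 ppages; refcounts: pp0:1 pp1:2 pp2:1
Op 3: fork(P0) -> P2. 3 ppages; refcounts: pp0:2 pp1:3 pp2:1
Op 4: write(P2, v1, 115). refcount(pp1)=3>1 -> COPY to pp3. 4 ppages; refcounts: pp0:2 pp1:2 pp2:1 pp3:1
Op 5: fork(P0) -> P3. 4 ppages; refcounts: pp0:3 pp1:3 pp2:1 pp3:1
Op 6: read(P1, v1) -> 46. No state change.
Op 7: read(P0, v1) -> 46. No state change.

Answer: 4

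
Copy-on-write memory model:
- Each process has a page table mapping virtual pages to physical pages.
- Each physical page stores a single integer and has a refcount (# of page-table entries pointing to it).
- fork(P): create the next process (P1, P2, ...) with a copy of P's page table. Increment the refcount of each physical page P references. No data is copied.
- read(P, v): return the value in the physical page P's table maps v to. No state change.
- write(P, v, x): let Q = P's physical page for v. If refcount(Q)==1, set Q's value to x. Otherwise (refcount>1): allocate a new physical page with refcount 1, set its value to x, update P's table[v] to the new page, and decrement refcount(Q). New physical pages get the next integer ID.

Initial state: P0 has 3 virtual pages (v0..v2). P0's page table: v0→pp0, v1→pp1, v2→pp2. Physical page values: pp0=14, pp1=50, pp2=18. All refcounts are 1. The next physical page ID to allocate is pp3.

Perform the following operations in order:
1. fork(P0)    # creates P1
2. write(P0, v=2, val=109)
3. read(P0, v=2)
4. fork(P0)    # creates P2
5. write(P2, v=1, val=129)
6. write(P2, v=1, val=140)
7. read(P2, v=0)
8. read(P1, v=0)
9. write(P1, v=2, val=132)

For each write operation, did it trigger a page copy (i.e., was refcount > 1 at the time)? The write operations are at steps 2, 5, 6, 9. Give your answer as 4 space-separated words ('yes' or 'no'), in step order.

Op 1: fork(P0) -> P1. 3 ppages; refcounts: pp0:2 pp1:2 pp2:2
Op 2: write(P0, v2, 109). refcount(pp2)=2>1 -> COPY to pp3. 4 ppages; refcounts: pp0:2 pp1:2 pp2:1 pp3:1
Op 3: read(P0, v2) -> 109. No state change.
Op 4: fork(P0) -> P2. 4 ppages; refcounts: pp0:3 pp1:3 pp2:1 pp3:2
Op 5: write(P2, v1, 129). refcount(pp1)=3>1 -> COPY to pp4. 5 ppages; refcounts: pp0:3 pp1:2 pp2:1 pp3:2 pp4:1
Op 6: write(P2, v1, 140). refcount(pp4)=1 -> write in place. 5 ppages; refcounts: pp0:3 pp1:2 pp2:1 pp3:2 pp4:1
Op 7: read(P2, v0) -> 14. No state change.
Op 8: read(P1, v0) -> 14. No state change.
Op 9: write(P1, v2, 132). refcount(pp2)=1 -> write in place. 5 ppages; refcounts: pp0:3 pp1:2 pp2:1 pp3:2 pp4:1

yes yes no no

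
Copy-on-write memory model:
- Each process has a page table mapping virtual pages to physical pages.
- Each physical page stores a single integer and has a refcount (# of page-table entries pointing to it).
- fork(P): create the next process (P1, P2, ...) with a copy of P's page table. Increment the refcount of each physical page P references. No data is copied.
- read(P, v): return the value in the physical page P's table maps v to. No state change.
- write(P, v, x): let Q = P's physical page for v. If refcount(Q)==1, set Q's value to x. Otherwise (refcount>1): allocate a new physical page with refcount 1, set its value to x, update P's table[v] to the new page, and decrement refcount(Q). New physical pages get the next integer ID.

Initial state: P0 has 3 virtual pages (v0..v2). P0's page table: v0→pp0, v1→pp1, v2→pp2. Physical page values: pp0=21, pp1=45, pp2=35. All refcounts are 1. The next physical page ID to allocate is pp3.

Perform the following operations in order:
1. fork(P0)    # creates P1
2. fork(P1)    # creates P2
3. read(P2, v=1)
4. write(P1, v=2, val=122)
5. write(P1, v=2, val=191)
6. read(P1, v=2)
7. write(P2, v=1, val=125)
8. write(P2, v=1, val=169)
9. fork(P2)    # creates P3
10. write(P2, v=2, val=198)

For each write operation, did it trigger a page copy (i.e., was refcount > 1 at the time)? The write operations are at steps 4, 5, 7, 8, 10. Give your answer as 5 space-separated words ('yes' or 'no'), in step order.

Op 1: fork(P0) -> P1. 3 ppages; refcounts: pp0:2 pp1:2 pp2:2
Op 2: fork(P1) -> P2. 3 ppages; refcounts: pp0:3 pp1:3 pp2:3
Op 3: read(P2, v1) -> 45. No state change.
Op 4: write(P1, v2, 122). refcount(pp2)=3>1 -> COPY to pp3. 4 ppages; refcounts: pp0:3 pp1:3 pp2:2 pp3:1
Op 5: write(P1, v2, 191). refcount(pp3)=1 -> write in place. 4 ppages; refcounts: pp0:3 pp1:3 pp2:2 pp3:1
Op 6: read(P1, v2) -> 191. No state change.
Op 7: write(P2, v1, 125). refcount(pp1)=3>1 -> COPY to pp4. 5 ppages; refcounts: pp0:3 pp1:2 pp2:2 pp3:1 pp4:1
Op 8: write(P2, v1, 169). refcount(pp4)=1 -> write in place. 5 ppages; refcounts: pp0:3 pp1:2 pp2:2 pp3:1 pp4:1
Op 9: fork(P2) -> P3. 5 ppages; refcounts: pp0:4 pp1:2 pp2:3 pp3:1 pp4:2
Op 10: write(P2, v2, 198). refcount(pp2)=3>1 -> COPY to pp5. 6 ppages; refcounts: pp0:4 pp1:2 pp2:2 pp3:1 pp4:2 pp5:1

yes no yes no yes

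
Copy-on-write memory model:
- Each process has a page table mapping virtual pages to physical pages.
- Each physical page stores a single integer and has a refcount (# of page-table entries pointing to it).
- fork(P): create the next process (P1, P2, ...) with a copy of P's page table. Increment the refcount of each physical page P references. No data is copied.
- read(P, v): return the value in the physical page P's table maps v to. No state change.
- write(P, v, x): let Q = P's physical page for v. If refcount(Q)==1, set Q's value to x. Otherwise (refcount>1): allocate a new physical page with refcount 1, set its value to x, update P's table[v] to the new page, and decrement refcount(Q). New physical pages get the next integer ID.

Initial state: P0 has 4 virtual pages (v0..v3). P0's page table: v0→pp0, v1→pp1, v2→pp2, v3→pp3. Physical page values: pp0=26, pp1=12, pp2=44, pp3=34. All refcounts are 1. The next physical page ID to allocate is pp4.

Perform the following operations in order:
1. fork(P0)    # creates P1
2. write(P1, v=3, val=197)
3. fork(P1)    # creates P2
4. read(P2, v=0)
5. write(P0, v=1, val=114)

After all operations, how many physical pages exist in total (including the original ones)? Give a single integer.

Op 1: fork(P0) -> P1. 4 ppages; refcounts: pp0:2 pp1:2 pp2:2 pp3:2
Op 2: write(P1, v3, 197). refcount(pp3)=2>1 -> COPY to pp4. 5 ppages; refcounts: pp0:2 pp1:2 pp2:2 pp3:1 pp4:1
Op 3: fork(P1) -> P2. 5 ppages; refcounts: pp0:3 pp1:3 pp2:3 pp3:1 pp4:2
Op 4: read(P2, v0) -> 26. No state change.
Op 5: write(P0, v1, 114). refcount(pp1)=3>1 -> COPY to pp5. 6 ppages; refcounts: pp0:3 pp1:2 pp2:3 pp3:1 pp4:2 pp5:1

Answer: 6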